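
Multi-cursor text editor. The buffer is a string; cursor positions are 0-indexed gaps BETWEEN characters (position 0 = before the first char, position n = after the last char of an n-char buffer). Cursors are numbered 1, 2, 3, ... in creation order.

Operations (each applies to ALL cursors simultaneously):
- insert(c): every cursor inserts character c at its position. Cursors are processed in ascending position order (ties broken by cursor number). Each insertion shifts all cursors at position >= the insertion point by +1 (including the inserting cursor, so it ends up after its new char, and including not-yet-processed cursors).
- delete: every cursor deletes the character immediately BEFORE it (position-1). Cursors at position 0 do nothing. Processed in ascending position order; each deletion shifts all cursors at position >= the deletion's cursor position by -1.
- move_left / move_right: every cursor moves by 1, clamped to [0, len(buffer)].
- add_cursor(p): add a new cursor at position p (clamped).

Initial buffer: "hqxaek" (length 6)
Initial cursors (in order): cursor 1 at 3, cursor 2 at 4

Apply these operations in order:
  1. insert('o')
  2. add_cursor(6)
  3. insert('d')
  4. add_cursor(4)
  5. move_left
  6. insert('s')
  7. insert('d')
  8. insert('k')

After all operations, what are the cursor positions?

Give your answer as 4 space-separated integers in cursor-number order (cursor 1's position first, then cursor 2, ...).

Answer: 10 20 20 6

Derivation:
After op 1 (insert('o')): buffer="hqxoaoek" (len 8), cursors c1@4 c2@6, authorship ...1.2..
After op 2 (add_cursor(6)): buffer="hqxoaoek" (len 8), cursors c1@4 c2@6 c3@6, authorship ...1.2..
After op 3 (insert('d')): buffer="hqxodaoddek" (len 11), cursors c1@5 c2@9 c3@9, authorship ...11.223..
After op 4 (add_cursor(4)): buffer="hqxodaoddek" (len 11), cursors c4@4 c1@5 c2@9 c3@9, authorship ...11.223..
After op 5 (move_left): buffer="hqxodaoddek" (len 11), cursors c4@3 c1@4 c2@8 c3@8, authorship ...11.223..
After op 6 (insert('s')): buffer="hqxsosdaodssdek" (len 15), cursors c4@4 c1@6 c2@12 c3@12, authorship ...4111.22233..
After op 7 (insert('d')): buffer="hqxsdosddaodssdddek" (len 19), cursors c4@5 c1@8 c2@16 c3@16, authorship ...441111.2223233..
After op 8 (insert('k')): buffer="hqxsdkosdkdaodssddkkdek" (len 23), cursors c4@6 c1@10 c2@20 c3@20, authorship ...44411111.222323233..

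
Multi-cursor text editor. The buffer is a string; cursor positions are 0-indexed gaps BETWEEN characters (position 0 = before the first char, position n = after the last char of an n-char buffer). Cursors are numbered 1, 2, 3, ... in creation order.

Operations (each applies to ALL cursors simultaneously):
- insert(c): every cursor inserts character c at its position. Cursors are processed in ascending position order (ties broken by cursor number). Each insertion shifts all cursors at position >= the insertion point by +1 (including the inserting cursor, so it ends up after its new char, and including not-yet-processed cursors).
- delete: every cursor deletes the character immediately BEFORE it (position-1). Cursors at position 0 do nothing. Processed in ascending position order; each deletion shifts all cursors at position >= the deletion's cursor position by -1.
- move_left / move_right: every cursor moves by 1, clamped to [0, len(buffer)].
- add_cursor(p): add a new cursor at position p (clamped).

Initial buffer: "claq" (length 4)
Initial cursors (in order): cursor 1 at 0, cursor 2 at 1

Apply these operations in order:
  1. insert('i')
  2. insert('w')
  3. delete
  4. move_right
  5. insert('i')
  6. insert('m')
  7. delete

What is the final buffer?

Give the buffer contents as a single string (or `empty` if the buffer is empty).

After op 1 (insert('i')): buffer="icilaq" (len 6), cursors c1@1 c2@3, authorship 1.2...
After op 2 (insert('w')): buffer="iwciwlaq" (len 8), cursors c1@2 c2@5, authorship 11.22...
After op 3 (delete): buffer="icilaq" (len 6), cursors c1@1 c2@3, authorship 1.2...
After op 4 (move_right): buffer="icilaq" (len 6), cursors c1@2 c2@4, authorship 1.2...
After op 5 (insert('i')): buffer="iciiliaq" (len 8), cursors c1@3 c2@6, authorship 1.12.2..
After op 6 (insert('m')): buffer="icimilimaq" (len 10), cursors c1@4 c2@8, authorship 1.112.22..
After op 7 (delete): buffer="iciiliaq" (len 8), cursors c1@3 c2@6, authorship 1.12.2..

Answer: iciiliaq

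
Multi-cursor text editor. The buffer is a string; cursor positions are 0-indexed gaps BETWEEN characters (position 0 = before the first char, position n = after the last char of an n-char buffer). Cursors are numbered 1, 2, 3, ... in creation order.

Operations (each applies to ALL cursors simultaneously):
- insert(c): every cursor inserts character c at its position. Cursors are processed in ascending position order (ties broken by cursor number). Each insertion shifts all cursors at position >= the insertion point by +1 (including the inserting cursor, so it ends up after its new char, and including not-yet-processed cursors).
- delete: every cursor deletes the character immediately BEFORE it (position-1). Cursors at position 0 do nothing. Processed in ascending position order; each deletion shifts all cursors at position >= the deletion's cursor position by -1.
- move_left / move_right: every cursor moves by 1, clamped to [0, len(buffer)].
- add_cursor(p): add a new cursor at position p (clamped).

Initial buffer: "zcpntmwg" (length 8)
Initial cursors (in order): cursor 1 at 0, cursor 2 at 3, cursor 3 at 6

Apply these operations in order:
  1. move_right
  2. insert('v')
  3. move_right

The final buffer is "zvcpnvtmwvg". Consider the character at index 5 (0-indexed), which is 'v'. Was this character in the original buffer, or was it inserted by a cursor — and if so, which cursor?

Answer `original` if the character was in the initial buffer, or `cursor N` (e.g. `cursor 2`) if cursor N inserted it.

Answer: cursor 2

Derivation:
After op 1 (move_right): buffer="zcpntmwg" (len 8), cursors c1@1 c2@4 c3@7, authorship ........
After op 2 (insert('v')): buffer="zvcpnvtmwvg" (len 11), cursors c1@2 c2@6 c3@10, authorship .1...2...3.
After op 3 (move_right): buffer="zvcpnvtmwvg" (len 11), cursors c1@3 c2@7 c3@11, authorship .1...2...3.
Authorship (.=original, N=cursor N): . 1 . . . 2 . . . 3 .
Index 5: author = 2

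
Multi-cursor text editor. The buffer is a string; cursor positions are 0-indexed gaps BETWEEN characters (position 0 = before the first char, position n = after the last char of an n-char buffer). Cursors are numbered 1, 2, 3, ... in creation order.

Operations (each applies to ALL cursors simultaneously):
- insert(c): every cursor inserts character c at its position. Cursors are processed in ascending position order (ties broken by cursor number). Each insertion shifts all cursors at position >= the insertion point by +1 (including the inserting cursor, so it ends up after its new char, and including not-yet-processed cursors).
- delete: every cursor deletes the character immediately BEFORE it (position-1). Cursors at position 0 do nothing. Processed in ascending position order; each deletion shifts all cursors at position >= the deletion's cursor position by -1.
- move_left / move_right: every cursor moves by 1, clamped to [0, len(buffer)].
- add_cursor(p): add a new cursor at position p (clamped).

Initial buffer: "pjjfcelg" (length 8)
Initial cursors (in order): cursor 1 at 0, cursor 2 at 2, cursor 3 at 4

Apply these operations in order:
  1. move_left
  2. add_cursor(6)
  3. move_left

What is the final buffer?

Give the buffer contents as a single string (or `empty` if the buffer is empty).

After op 1 (move_left): buffer="pjjfcelg" (len 8), cursors c1@0 c2@1 c3@3, authorship ........
After op 2 (add_cursor(6)): buffer="pjjfcelg" (len 8), cursors c1@0 c2@1 c3@3 c4@6, authorship ........
After op 3 (move_left): buffer="pjjfcelg" (len 8), cursors c1@0 c2@0 c3@2 c4@5, authorship ........

Answer: pjjfcelg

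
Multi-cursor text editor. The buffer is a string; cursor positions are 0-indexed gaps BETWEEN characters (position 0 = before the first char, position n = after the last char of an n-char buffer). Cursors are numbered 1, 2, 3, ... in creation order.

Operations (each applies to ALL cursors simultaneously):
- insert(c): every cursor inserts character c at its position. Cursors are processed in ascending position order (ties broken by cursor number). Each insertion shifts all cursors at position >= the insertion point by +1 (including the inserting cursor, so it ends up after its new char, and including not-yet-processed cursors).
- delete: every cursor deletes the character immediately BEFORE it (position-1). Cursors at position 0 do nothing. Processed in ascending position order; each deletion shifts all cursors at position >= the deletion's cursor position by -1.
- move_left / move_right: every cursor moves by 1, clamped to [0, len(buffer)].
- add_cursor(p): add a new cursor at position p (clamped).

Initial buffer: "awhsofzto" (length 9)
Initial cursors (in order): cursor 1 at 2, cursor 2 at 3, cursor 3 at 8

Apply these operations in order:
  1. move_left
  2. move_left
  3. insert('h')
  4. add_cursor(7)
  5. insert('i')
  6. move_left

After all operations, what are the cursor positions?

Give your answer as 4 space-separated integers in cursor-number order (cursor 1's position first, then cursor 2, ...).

Answer: 1 4 12 9

Derivation:
After op 1 (move_left): buffer="awhsofzto" (len 9), cursors c1@1 c2@2 c3@7, authorship .........
After op 2 (move_left): buffer="awhsofzto" (len 9), cursors c1@0 c2@1 c3@6, authorship .........
After op 3 (insert('h')): buffer="hahwhsofhzto" (len 12), cursors c1@1 c2@3 c3@9, authorship 1.2.....3...
After op 4 (add_cursor(7)): buffer="hahwhsofhzto" (len 12), cursors c1@1 c2@3 c4@7 c3@9, authorship 1.2.....3...
After op 5 (insert('i')): buffer="hiahiwhsoifhizto" (len 16), cursors c1@2 c2@5 c4@10 c3@13, authorship 11.22....4.33...
After op 6 (move_left): buffer="hiahiwhsoifhizto" (len 16), cursors c1@1 c2@4 c4@9 c3@12, authorship 11.22....4.33...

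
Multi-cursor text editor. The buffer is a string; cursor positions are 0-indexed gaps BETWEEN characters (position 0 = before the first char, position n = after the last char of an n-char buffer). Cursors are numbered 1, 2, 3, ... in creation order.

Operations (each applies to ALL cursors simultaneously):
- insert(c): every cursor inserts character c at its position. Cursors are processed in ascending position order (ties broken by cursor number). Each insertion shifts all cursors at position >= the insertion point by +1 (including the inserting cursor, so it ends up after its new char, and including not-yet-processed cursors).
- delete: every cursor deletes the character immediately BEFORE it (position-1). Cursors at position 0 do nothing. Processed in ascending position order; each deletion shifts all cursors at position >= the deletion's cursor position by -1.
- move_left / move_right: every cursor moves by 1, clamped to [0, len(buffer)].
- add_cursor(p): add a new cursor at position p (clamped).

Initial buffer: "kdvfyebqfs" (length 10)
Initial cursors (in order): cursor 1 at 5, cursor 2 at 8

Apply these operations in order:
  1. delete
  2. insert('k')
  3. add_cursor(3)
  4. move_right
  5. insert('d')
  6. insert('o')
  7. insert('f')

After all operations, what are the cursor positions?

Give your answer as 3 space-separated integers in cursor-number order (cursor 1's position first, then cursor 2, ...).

After op 1 (delete): buffer="kdvfebfs" (len 8), cursors c1@4 c2@6, authorship ........
After op 2 (insert('k')): buffer="kdvfkebkfs" (len 10), cursors c1@5 c2@8, authorship ....1..2..
After op 3 (add_cursor(3)): buffer="kdvfkebkfs" (len 10), cursors c3@3 c1@5 c2@8, authorship ....1..2..
After op 4 (move_right): buffer="kdvfkebkfs" (len 10), cursors c3@4 c1@6 c2@9, authorship ....1..2..
After op 5 (insert('d')): buffer="kdvfdkedbkfds" (len 13), cursors c3@5 c1@8 c2@12, authorship ....31.1.2.2.
After op 6 (insert('o')): buffer="kdvfdokedobkfdos" (len 16), cursors c3@6 c1@10 c2@15, authorship ....331.11.2.22.
After op 7 (insert('f')): buffer="kdvfdofkedofbkfdofs" (len 19), cursors c3@7 c1@12 c2@18, authorship ....3331.111.2.222.

Answer: 12 18 7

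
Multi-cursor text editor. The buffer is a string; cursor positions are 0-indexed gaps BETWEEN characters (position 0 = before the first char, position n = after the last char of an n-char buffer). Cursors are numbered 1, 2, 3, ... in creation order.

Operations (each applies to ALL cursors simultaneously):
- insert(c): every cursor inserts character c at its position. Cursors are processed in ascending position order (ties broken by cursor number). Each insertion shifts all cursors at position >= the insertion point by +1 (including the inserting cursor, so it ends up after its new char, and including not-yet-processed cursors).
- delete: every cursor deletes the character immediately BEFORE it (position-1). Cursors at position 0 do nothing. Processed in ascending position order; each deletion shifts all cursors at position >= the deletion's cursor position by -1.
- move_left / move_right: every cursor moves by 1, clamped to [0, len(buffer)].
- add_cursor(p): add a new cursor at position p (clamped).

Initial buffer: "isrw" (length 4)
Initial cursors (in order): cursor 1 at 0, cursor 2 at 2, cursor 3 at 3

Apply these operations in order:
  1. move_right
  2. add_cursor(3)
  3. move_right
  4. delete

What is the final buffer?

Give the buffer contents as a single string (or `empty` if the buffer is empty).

Answer: empty

Derivation:
After op 1 (move_right): buffer="isrw" (len 4), cursors c1@1 c2@3 c3@4, authorship ....
After op 2 (add_cursor(3)): buffer="isrw" (len 4), cursors c1@1 c2@3 c4@3 c3@4, authorship ....
After op 3 (move_right): buffer="isrw" (len 4), cursors c1@2 c2@4 c3@4 c4@4, authorship ....
After op 4 (delete): buffer="" (len 0), cursors c1@0 c2@0 c3@0 c4@0, authorship 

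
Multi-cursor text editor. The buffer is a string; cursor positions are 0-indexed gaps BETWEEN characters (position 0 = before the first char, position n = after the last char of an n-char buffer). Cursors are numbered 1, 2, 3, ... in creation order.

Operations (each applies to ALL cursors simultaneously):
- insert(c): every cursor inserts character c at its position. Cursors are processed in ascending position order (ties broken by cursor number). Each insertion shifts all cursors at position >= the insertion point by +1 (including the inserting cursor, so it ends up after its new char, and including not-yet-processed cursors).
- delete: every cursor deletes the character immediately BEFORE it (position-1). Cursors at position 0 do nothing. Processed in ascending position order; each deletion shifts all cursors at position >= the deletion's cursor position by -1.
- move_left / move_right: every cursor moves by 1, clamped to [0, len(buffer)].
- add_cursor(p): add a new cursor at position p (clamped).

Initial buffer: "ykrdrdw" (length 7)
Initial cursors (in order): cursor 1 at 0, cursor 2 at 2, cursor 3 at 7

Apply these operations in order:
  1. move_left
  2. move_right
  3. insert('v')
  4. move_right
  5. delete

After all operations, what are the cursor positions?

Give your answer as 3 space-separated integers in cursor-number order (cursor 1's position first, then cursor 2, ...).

After op 1 (move_left): buffer="ykrdrdw" (len 7), cursors c1@0 c2@1 c3@6, authorship .......
After op 2 (move_right): buffer="ykrdrdw" (len 7), cursors c1@1 c2@2 c3@7, authorship .......
After op 3 (insert('v')): buffer="yvkvrdrdwv" (len 10), cursors c1@2 c2@4 c3@10, authorship .1.2.....3
After op 4 (move_right): buffer="yvkvrdrdwv" (len 10), cursors c1@3 c2@5 c3@10, authorship .1.2.....3
After op 5 (delete): buffer="yvvdrdw" (len 7), cursors c1@2 c2@3 c3@7, authorship .12....

Answer: 2 3 7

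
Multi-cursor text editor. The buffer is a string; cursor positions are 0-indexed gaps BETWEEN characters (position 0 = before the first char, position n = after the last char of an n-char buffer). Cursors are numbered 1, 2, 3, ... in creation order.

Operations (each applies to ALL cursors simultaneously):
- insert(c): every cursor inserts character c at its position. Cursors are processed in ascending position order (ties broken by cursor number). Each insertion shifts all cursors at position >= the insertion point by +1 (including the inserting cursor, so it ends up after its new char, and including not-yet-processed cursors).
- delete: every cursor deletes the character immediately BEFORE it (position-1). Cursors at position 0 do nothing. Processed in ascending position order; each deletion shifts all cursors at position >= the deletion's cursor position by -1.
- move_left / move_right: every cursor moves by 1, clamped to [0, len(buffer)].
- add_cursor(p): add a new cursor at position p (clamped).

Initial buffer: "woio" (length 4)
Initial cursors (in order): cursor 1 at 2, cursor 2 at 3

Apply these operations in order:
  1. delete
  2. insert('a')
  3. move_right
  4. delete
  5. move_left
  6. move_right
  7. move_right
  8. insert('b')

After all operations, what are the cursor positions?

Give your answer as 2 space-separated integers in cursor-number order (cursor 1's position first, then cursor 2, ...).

After op 1 (delete): buffer="wo" (len 2), cursors c1@1 c2@1, authorship ..
After op 2 (insert('a')): buffer="waao" (len 4), cursors c1@3 c2@3, authorship .12.
After op 3 (move_right): buffer="waao" (len 4), cursors c1@4 c2@4, authorship .12.
After op 4 (delete): buffer="wa" (len 2), cursors c1@2 c2@2, authorship .1
After op 5 (move_left): buffer="wa" (len 2), cursors c1@1 c2@1, authorship .1
After op 6 (move_right): buffer="wa" (len 2), cursors c1@2 c2@2, authorship .1
After op 7 (move_right): buffer="wa" (len 2), cursors c1@2 c2@2, authorship .1
After op 8 (insert('b')): buffer="wabb" (len 4), cursors c1@4 c2@4, authorship .112

Answer: 4 4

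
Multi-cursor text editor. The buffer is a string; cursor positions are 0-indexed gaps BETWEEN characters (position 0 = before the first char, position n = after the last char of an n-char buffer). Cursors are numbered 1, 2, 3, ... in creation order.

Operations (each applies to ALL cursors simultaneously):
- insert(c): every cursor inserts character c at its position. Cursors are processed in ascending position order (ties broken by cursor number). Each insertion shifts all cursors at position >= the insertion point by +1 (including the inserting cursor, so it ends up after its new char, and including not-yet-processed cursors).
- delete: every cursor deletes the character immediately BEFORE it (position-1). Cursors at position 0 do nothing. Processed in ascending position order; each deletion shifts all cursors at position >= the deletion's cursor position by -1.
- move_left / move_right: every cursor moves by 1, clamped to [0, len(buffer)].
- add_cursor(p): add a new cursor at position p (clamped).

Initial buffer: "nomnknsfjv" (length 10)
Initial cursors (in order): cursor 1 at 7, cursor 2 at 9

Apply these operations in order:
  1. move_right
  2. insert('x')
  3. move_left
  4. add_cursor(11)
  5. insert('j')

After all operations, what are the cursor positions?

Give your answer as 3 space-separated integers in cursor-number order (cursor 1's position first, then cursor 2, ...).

Answer: 9 14 14

Derivation:
After op 1 (move_right): buffer="nomnknsfjv" (len 10), cursors c1@8 c2@10, authorship ..........
After op 2 (insert('x')): buffer="nomnknsfxjvx" (len 12), cursors c1@9 c2@12, authorship ........1..2
After op 3 (move_left): buffer="nomnknsfxjvx" (len 12), cursors c1@8 c2@11, authorship ........1..2
After op 4 (add_cursor(11)): buffer="nomnknsfxjvx" (len 12), cursors c1@8 c2@11 c3@11, authorship ........1..2
After op 5 (insert('j')): buffer="nomnknsfjxjvjjx" (len 15), cursors c1@9 c2@14 c3@14, authorship ........11..232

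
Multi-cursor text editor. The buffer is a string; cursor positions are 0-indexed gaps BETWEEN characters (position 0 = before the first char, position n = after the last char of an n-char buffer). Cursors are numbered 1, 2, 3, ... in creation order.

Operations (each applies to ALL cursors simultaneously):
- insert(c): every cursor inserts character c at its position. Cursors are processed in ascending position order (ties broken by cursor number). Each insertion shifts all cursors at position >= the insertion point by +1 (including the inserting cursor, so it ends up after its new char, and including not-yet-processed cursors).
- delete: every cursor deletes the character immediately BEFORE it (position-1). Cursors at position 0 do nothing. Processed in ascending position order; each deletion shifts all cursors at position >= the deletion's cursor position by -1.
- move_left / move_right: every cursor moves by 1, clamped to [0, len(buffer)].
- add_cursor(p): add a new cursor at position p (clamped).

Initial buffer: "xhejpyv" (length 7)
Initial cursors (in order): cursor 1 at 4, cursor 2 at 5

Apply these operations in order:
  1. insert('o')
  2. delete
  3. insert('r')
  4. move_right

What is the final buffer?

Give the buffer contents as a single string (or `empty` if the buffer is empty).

Answer: xhejrpryv

Derivation:
After op 1 (insert('o')): buffer="xhejopoyv" (len 9), cursors c1@5 c2@7, authorship ....1.2..
After op 2 (delete): buffer="xhejpyv" (len 7), cursors c1@4 c2@5, authorship .......
After op 3 (insert('r')): buffer="xhejrpryv" (len 9), cursors c1@5 c2@7, authorship ....1.2..
After op 4 (move_right): buffer="xhejrpryv" (len 9), cursors c1@6 c2@8, authorship ....1.2..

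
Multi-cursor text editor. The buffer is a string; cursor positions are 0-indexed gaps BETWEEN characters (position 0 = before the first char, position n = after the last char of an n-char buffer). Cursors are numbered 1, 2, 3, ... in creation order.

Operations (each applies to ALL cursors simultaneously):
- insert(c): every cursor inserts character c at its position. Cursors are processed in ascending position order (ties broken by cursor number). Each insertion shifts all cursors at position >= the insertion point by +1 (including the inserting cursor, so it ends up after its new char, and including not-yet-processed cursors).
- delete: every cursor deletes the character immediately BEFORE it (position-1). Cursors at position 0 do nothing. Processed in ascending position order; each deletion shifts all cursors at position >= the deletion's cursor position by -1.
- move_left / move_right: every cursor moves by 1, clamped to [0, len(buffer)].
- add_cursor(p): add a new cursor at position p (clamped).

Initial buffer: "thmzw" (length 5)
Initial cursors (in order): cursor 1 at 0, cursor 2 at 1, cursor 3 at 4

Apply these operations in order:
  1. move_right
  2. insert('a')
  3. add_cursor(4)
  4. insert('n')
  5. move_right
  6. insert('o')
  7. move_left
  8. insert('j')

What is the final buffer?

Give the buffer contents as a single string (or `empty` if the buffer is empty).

Answer: tanhjoannmojjozwanjo

Derivation:
After op 1 (move_right): buffer="thmzw" (len 5), cursors c1@1 c2@2 c3@5, authorship .....
After op 2 (insert('a')): buffer="tahamzwa" (len 8), cursors c1@2 c2@4 c3@8, authorship .1.2...3
After op 3 (add_cursor(4)): buffer="tahamzwa" (len 8), cursors c1@2 c2@4 c4@4 c3@8, authorship .1.2...3
After op 4 (insert('n')): buffer="tanhannmzwan" (len 12), cursors c1@3 c2@7 c4@7 c3@12, authorship .11.224...33
After op 5 (move_right): buffer="tanhannmzwan" (len 12), cursors c1@4 c2@8 c4@8 c3@12, authorship .11.224...33
After op 6 (insert('o')): buffer="tanhoannmoozwano" (len 16), cursors c1@5 c2@11 c4@11 c3@16, authorship .11.1224.24..333
After op 7 (move_left): buffer="tanhoannmoozwano" (len 16), cursors c1@4 c2@10 c4@10 c3@15, authorship .11.1224.24..333
After op 8 (insert('j')): buffer="tanhjoannmojjozwanjo" (len 20), cursors c1@5 c2@13 c4@13 c3@19, authorship .11.11224.2244..3333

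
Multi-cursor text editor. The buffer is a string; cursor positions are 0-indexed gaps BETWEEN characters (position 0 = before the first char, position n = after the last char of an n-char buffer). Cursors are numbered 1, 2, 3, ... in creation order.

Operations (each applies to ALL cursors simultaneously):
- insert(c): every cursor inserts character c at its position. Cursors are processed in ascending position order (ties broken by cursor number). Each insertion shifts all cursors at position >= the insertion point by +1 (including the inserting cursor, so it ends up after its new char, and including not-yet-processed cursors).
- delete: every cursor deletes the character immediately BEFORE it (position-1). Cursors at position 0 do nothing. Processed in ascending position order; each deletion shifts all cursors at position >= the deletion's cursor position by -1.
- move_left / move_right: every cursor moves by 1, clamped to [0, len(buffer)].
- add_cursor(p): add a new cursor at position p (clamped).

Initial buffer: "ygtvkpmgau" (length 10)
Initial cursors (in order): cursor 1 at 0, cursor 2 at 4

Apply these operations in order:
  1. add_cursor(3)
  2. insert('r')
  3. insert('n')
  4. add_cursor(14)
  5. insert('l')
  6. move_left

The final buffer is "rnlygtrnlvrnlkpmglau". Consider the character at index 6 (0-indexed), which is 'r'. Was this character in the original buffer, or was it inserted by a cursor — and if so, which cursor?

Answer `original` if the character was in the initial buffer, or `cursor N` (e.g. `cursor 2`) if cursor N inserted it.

After op 1 (add_cursor(3)): buffer="ygtvkpmgau" (len 10), cursors c1@0 c3@3 c2@4, authorship ..........
After op 2 (insert('r')): buffer="rygtrvrkpmgau" (len 13), cursors c1@1 c3@5 c2@7, authorship 1...3.2......
After op 3 (insert('n')): buffer="rnygtrnvrnkpmgau" (len 16), cursors c1@2 c3@7 c2@10, authorship 11...33.22......
After op 4 (add_cursor(14)): buffer="rnygtrnvrnkpmgau" (len 16), cursors c1@2 c3@7 c2@10 c4@14, authorship 11...33.22......
After op 5 (insert('l')): buffer="rnlygtrnlvrnlkpmglau" (len 20), cursors c1@3 c3@9 c2@13 c4@18, authorship 111...333.222....4..
After op 6 (move_left): buffer="rnlygtrnlvrnlkpmglau" (len 20), cursors c1@2 c3@8 c2@12 c4@17, authorship 111...333.222....4..
Authorship (.=original, N=cursor N): 1 1 1 . . . 3 3 3 . 2 2 2 . . . . 4 . .
Index 6: author = 3

Answer: cursor 3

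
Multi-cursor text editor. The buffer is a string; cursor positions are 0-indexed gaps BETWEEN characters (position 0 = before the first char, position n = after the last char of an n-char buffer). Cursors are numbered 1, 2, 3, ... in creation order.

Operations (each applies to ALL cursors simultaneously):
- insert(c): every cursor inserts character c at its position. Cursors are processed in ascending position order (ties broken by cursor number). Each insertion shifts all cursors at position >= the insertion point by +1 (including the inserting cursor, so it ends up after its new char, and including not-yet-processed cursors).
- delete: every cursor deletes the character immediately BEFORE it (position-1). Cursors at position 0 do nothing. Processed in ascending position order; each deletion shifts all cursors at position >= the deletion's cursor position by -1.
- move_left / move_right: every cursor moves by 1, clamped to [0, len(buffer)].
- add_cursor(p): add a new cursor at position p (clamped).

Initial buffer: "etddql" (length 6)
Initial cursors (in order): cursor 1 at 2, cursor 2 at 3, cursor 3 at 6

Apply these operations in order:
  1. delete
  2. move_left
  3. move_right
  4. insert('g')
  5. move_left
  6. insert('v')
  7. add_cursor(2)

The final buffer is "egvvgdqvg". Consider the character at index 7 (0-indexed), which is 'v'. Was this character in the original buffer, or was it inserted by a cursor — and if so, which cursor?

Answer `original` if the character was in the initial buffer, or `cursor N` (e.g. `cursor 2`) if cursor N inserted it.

After op 1 (delete): buffer="edq" (len 3), cursors c1@1 c2@1 c3@3, authorship ...
After op 2 (move_left): buffer="edq" (len 3), cursors c1@0 c2@0 c3@2, authorship ...
After op 3 (move_right): buffer="edq" (len 3), cursors c1@1 c2@1 c3@3, authorship ...
After op 4 (insert('g')): buffer="eggdqg" (len 6), cursors c1@3 c2@3 c3@6, authorship .12..3
After op 5 (move_left): buffer="eggdqg" (len 6), cursors c1@2 c2@2 c3@5, authorship .12..3
After op 6 (insert('v')): buffer="egvvgdqvg" (len 9), cursors c1@4 c2@4 c3@8, authorship .1122..33
After op 7 (add_cursor(2)): buffer="egvvgdqvg" (len 9), cursors c4@2 c1@4 c2@4 c3@8, authorship .1122..33
Authorship (.=original, N=cursor N): . 1 1 2 2 . . 3 3
Index 7: author = 3

Answer: cursor 3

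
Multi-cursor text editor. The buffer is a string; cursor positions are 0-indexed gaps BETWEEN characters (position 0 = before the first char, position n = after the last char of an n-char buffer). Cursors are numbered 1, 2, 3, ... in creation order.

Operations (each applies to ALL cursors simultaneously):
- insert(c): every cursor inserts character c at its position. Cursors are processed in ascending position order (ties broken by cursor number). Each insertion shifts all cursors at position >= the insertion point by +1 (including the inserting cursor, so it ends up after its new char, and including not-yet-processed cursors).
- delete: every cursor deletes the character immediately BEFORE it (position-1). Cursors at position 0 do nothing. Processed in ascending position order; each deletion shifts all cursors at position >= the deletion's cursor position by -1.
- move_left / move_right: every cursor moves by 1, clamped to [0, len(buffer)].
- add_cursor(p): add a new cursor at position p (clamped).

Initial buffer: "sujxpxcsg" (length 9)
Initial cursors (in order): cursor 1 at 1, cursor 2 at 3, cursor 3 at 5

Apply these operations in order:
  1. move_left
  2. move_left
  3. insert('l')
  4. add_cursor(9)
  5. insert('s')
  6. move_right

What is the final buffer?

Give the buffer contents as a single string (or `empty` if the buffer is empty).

Answer: lsslsujlsxpxscsg

Derivation:
After op 1 (move_left): buffer="sujxpxcsg" (len 9), cursors c1@0 c2@2 c3@4, authorship .........
After op 2 (move_left): buffer="sujxpxcsg" (len 9), cursors c1@0 c2@1 c3@3, authorship .........
After op 3 (insert('l')): buffer="lslujlxpxcsg" (len 12), cursors c1@1 c2@3 c3@6, authorship 1.2..3......
After op 4 (add_cursor(9)): buffer="lslujlxpxcsg" (len 12), cursors c1@1 c2@3 c3@6 c4@9, authorship 1.2..3......
After op 5 (insert('s')): buffer="lsslsujlsxpxscsg" (len 16), cursors c1@2 c2@5 c3@9 c4@13, authorship 11.22..33...4...
After op 6 (move_right): buffer="lsslsujlsxpxscsg" (len 16), cursors c1@3 c2@6 c3@10 c4@14, authorship 11.22..33...4...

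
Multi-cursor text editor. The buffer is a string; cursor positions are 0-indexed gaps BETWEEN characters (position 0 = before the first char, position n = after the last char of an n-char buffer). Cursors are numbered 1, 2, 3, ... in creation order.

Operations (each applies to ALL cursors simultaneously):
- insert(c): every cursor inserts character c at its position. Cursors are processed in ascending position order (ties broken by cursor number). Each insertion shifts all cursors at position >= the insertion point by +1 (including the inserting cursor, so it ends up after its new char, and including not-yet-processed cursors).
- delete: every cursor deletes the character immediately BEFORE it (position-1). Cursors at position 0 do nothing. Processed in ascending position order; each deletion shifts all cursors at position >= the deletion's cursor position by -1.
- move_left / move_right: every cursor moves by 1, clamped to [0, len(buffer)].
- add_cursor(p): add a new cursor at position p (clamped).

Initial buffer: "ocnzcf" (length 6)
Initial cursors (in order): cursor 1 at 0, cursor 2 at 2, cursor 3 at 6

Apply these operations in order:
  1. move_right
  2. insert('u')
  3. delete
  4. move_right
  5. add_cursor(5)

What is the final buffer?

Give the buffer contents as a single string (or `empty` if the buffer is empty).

After op 1 (move_right): buffer="ocnzcf" (len 6), cursors c1@1 c2@3 c3@6, authorship ......
After op 2 (insert('u')): buffer="oucnuzcfu" (len 9), cursors c1@2 c2@5 c3@9, authorship .1..2...3
After op 3 (delete): buffer="ocnzcf" (len 6), cursors c1@1 c2@3 c3@6, authorship ......
After op 4 (move_right): buffer="ocnzcf" (len 6), cursors c1@2 c2@4 c3@6, authorship ......
After op 5 (add_cursor(5)): buffer="ocnzcf" (len 6), cursors c1@2 c2@4 c4@5 c3@6, authorship ......

Answer: ocnzcf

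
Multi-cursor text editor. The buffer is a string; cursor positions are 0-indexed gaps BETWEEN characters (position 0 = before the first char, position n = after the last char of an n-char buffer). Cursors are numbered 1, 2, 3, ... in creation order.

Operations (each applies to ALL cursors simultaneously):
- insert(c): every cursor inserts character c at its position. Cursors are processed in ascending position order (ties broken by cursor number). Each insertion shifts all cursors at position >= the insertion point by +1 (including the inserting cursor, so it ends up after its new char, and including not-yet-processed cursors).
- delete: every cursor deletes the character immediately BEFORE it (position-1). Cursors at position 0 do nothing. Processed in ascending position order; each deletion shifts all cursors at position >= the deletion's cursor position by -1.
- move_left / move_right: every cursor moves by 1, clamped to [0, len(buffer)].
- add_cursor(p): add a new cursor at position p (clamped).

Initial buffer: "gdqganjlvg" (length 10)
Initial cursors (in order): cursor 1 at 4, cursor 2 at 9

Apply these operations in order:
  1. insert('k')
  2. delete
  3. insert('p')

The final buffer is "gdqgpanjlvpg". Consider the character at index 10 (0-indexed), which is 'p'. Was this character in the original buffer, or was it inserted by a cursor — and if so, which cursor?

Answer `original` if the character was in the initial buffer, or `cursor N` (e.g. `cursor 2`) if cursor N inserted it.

Answer: cursor 2

Derivation:
After op 1 (insert('k')): buffer="gdqgkanjlvkg" (len 12), cursors c1@5 c2@11, authorship ....1.....2.
After op 2 (delete): buffer="gdqganjlvg" (len 10), cursors c1@4 c2@9, authorship ..........
After op 3 (insert('p')): buffer="gdqgpanjlvpg" (len 12), cursors c1@5 c2@11, authorship ....1.....2.
Authorship (.=original, N=cursor N): . . . . 1 . . . . . 2 .
Index 10: author = 2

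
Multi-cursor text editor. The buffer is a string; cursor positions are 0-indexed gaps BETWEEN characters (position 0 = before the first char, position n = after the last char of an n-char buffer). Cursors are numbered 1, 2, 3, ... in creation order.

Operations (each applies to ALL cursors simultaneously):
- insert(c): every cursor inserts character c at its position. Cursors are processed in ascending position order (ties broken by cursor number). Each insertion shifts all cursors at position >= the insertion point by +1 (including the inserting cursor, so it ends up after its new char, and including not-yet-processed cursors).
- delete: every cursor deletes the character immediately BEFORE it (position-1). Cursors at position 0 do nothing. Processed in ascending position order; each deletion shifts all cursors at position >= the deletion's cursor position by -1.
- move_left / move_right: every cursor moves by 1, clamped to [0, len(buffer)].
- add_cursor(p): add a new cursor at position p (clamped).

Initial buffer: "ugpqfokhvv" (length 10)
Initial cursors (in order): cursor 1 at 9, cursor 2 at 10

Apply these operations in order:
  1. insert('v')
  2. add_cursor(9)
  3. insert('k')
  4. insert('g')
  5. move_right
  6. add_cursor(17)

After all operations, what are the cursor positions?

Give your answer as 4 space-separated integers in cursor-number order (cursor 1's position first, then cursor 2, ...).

After op 1 (insert('v')): buffer="ugpqfokhvvvv" (len 12), cursors c1@10 c2@12, authorship .........1.2
After op 2 (add_cursor(9)): buffer="ugpqfokhvvvv" (len 12), cursors c3@9 c1@10 c2@12, authorship .........1.2
After op 3 (insert('k')): buffer="ugpqfokhvkvkvvk" (len 15), cursors c3@10 c1@12 c2@15, authorship .........311.22
After op 4 (insert('g')): buffer="ugpqfokhvkgvkgvvkg" (len 18), cursors c3@11 c1@14 c2@18, authorship .........33111.222
After op 5 (move_right): buffer="ugpqfokhvkgvkgvvkg" (len 18), cursors c3@12 c1@15 c2@18, authorship .........33111.222
After op 6 (add_cursor(17)): buffer="ugpqfokhvkgvkgvvkg" (len 18), cursors c3@12 c1@15 c4@17 c2@18, authorship .........33111.222

Answer: 15 18 12 17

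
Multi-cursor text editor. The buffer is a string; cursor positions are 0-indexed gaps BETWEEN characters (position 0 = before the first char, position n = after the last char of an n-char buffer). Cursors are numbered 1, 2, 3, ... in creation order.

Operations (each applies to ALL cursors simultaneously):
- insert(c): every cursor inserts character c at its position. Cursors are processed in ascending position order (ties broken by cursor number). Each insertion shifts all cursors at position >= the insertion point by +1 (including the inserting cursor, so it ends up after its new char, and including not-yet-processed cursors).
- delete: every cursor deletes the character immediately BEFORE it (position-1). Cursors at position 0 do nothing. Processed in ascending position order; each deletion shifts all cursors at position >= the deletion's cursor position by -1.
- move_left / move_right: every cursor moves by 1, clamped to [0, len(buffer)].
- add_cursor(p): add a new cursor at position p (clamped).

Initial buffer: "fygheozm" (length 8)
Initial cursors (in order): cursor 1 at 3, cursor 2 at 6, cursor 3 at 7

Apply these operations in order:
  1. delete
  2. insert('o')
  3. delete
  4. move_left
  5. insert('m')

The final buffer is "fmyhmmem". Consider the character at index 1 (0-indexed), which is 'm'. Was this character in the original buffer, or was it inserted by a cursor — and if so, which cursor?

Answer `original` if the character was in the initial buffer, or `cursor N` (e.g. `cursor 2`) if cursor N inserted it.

After op 1 (delete): buffer="fyhem" (len 5), cursors c1@2 c2@4 c3@4, authorship .....
After op 2 (insert('o')): buffer="fyoheoom" (len 8), cursors c1@3 c2@7 c3@7, authorship ..1..23.
After op 3 (delete): buffer="fyhem" (len 5), cursors c1@2 c2@4 c3@4, authorship .....
After op 4 (move_left): buffer="fyhem" (len 5), cursors c1@1 c2@3 c3@3, authorship .....
After op 5 (insert('m')): buffer="fmyhmmem" (len 8), cursors c1@2 c2@6 c3@6, authorship .1..23..
Authorship (.=original, N=cursor N): . 1 . . 2 3 . .
Index 1: author = 1

Answer: cursor 1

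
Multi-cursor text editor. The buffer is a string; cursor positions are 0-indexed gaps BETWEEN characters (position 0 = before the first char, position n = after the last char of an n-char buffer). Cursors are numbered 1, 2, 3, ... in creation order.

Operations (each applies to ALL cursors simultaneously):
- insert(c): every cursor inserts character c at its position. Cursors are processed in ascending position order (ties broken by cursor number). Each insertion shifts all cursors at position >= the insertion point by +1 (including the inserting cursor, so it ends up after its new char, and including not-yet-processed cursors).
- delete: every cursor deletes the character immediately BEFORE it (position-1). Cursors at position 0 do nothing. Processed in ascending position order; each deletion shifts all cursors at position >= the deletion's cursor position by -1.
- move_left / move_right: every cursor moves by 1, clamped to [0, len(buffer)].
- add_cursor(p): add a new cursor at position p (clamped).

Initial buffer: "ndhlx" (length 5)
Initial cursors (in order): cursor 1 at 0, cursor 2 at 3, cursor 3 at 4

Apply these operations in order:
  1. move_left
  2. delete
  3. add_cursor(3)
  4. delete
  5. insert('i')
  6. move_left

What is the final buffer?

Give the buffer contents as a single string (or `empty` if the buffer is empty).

Answer: iiili

Derivation:
After op 1 (move_left): buffer="ndhlx" (len 5), cursors c1@0 c2@2 c3@3, authorship .....
After op 2 (delete): buffer="nlx" (len 3), cursors c1@0 c2@1 c3@1, authorship ...
After op 3 (add_cursor(3)): buffer="nlx" (len 3), cursors c1@0 c2@1 c3@1 c4@3, authorship ...
After op 4 (delete): buffer="l" (len 1), cursors c1@0 c2@0 c3@0 c4@1, authorship .
After op 5 (insert('i')): buffer="iiili" (len 5), cursors c1@3 c2@3 c3@3 c4@5, authorship 123.4
After op 6 (move_left): buffer="iiili" (len 5), cursors c1@2 c2@2 c3@2 c4@4, authorship 123.4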